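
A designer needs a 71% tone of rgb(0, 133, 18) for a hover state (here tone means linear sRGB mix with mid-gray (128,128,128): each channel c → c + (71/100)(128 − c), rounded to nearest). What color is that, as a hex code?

Per channel, c → c + 0.71(128 − c):
  R: 0 + 0.71×(128−0) = 0 + 90.88 = 90.88 → 91
  G: 133 + 0.71×(128−133) = 133 − 3.55 = 129.45 → 129
  B: 18 + 0.71×(128−18) = 18 + 78.1 = 96.1 → 96
rgb(91, 129, 96) = #5B8160.

#5B8160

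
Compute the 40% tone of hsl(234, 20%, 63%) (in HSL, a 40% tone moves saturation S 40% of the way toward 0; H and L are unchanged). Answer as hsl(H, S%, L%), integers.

hsl(234, 12%, 63%)

S moves 40% from 20 toward 0: 20 − 8 = 12 → 12.
H and L are unchanged.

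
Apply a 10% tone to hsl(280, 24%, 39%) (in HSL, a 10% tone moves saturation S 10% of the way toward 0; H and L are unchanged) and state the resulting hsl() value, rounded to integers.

hsl(280, 22%, 39%)

S moves 10% from 24 toward 0: 24 − 2.4 = 21.6 → 22.
H and L are unchanged.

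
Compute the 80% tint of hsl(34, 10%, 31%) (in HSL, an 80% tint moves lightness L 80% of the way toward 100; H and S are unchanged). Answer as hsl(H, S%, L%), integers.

L moves 80% from 31 toward 100: 31 + 55.2 = 86.2 → 86.
H and S are unchanged.

hsl(34, 10%, 86%)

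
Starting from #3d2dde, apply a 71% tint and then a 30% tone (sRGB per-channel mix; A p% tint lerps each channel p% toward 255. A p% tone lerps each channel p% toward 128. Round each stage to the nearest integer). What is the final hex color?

#b2aed2

#3d2dde is rgb(61, 45, 222).
A 71% tint moves each channel 71% toward 255:
  R: 61 + 137.74 = 198.74 → 199
  G: 45 + 149.1 = 194.1 → 194
  B: 222 + 23.43 = 245.43 → 245
After the tint: rgb(199, 194, 245) = #c7c2f5.
A 30% tone moves each channel 30% toward 128:
  R: 199 + 0.3×(128−199) = 199 − 21.3 = 177.7 → 178
  G: 194 − 19.8 = 174.2 → 174
  B: 245 + 0.3×(128−245) = 245 − 35.1 = 209.9 → 210
rgb(178, 174, 210) = #b2aed2.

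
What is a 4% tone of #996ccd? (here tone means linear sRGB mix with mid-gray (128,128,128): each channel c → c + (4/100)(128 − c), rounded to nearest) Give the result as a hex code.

#986dca

#996ccd is rgb(153, 108, 205).
A 4% tone moves each channel 4% toward 128:
  R: 153 − 1 = 152 → 152
  G: 108 + 0.8 = 108.8 → 109
  B: 205 + 0.04×(128−205) = 205 − 3.08 = 201.92 → 202
rgb(152, 109, 202) = #986dca.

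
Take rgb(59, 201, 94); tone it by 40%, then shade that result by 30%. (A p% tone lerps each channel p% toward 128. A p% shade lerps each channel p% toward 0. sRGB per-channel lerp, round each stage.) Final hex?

A 40% tone moves each channel 40% toward 128:
  R: 59 + 27.6 = 86.6 → 87
  G: 201 − 29.2 = 171.8 → 172
  B: 94 + 0.4×(128−94) = 94 + 13.6 = 107.6 → 108
After the tone: rgb(87, 172, 108) = #57AC6C.
Per channel, c → c + 0.3(0 − c):
  R: 87 − 26.1 = 60.9 → 61
  G: 172 + 0.3×(0−172) = 172 − 51.6 = 120.4 → 120
  B: 108 − 32.4 = 75.6 → 76
rgb(61, 120, 76) = #3D784C.

#3D784C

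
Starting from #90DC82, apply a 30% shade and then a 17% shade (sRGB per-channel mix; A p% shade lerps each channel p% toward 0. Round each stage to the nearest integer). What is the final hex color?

#90DC82 is rgb(144, 220, 130).
A 30% shade moves each channel 30% toward 0:
  R: 144 − 43.2 = 100.8 → 101
  G: 220 + 0.3×(0−220) = 220 − 66 = 154 → 154
  B: 130 + 0.3×(0−130) = 130 − 39 = 91 → 91
After the shade: rgb(101, 154, 91) = #659A5B.
Lerp each channel 17% toward 0:
  R: 101 − 17.17 = 83.83 → 84
  G: 154 + 0.17×(0−154) = 154 − 26.18 = 127.82 → 128
  B: 91 + 0.17×(0−91) = 91 − 15.47 = 75.53 → 76
rgb(84, 128, 76) = #54804C.

#54804C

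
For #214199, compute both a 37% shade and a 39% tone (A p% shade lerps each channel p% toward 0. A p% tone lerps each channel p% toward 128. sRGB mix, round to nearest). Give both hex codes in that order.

#152960, #465a8f

#214199 is rgb(33, 65, 153).
37% shade:
  R: 33 + 0.37×(0−33) = 33 − 12.21 = 20.79 → 21
  G: 65 + 0.37×(0−65) = 65 − 24.05 = 40.95 → 41
  B: 153 + 0.37×(0−153) = 153 − 56.61 = 96.39 → 96
  → #152960
39% tone:
  R: 33 + 0.39×(128−33) = 33 + 37.05 = 70.05 → 70
  G: 65 + 24.57 = 89.57 → 90
  B: 153 + 0.39×(128−153) = 153 − 9.75 = 143.25 → 143
  → #465a8f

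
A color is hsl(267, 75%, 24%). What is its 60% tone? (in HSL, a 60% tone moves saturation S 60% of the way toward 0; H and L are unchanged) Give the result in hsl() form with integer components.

S moves 60% from 75 toward 0: 75 − 45 = 30 → 30.
H and L are unchanged.

hsl(267, 30%, 24%)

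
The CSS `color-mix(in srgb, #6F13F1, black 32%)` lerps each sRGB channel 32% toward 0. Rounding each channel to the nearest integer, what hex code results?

#4B0DA4

#6F13F1 is rgb(111, 19, 241).
Per channel, c → c + 0.32(0 − c):
  R: 111 − 35.52 = 75.48 → 75
  G: 19 + 0.32×(0−19) = 19 − 6.08 = 12.92 → 13
  B: 241 + 0.32×(0−241) = 241 − 77.12 = 163.88 → 164
rgb(75, 13, 164) = #4B0DA4.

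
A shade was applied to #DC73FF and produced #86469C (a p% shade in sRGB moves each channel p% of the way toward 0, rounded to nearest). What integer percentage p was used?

39%

#DC73FF is rgb(220, 115, 255); #86469C is rgb(134, 70, 156).
On the B channel (widest range): 156 ≈ 255 + (p/100)(0 − 255), so p ≈ 100×(156 − 255)/(0 − 255) = -9900/-255 = 38.82.
p = 39 reproduces all three channels after rounding.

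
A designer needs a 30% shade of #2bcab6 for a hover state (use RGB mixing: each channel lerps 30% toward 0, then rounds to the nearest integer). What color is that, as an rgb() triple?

#2bcab6 is rgb(43, 202, 182).
Per channel, c → c + 0.3(0 − c):
  R: 43 + 0.3×(0−43) = 43 − 12.9 = 30.1 → 30
  G: 202 + 0.3×(0−202) = 202 − 60.6 = 141.4 → 141
  B: 182 + 0.3×(0−182) = 182 − 54.6 = 127.4 → 127

rgb(30, 141, 127)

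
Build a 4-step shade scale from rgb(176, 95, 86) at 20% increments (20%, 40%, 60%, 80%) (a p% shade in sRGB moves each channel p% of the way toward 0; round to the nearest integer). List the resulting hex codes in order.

#8D4C45, #6A3934, #462622, #231311

20%: (176 − 35.2 = 140.8→141, 95 − 19 = 76→76, 86 − 17.2 = 68.8→69) → #8D4C45
40%: (176 − 70.4 = 105.6→106, 95 − 38 = 57→57, 86 − 34.4 = 51.6→52) → #6A3934
60%: (176 − 105.6 = 70.4→70, 95 − 57 = 38→38, 86 − 51.6 = 34.4→34) → #462622
80%: (176 − 140.8 = 35.2→35, 95 − 76 = 19→19, 86 − 68.8 = 17.2→17) → #231311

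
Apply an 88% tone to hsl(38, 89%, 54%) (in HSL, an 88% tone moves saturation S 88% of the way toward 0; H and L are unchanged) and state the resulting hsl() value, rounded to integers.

hsl(38, 11%, 54%)

S moves 88% from 89 toward 0: 89 − 78.32 = 10.68 → 11.
H and L are unchanged.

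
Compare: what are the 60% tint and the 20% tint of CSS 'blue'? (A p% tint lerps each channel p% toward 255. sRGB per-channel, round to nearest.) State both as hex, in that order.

#9999ff, #3333ff

CSS blue is rgb(0, 0, 255).
60% tint:
  R: 0 + 153 = 153 → 153
  G: 0 + 0.6×(255−0) = 0 + 153 = 153 → 153
  B: 255 + 0.6×(255−255) = 255 + 0 = 255 → 255
  → #9999ff
20% tint:
  R: 0 + 0.2×(255−0) = 0 + 51 = 51 → 51
  G: 0 + 51 = 51 → 51
  B: 255 + 0 = 255 → 255
  → #3333ff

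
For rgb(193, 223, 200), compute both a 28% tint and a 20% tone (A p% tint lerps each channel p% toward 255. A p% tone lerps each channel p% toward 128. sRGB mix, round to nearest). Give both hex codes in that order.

#D2E8D7, #B4CCBA

28% tint:
  R: 193 + 0.28×(255−193) = 193 + 17.36 = 210.36 → 210
  G: 223 + 0.28×(255−223) = 223 + 8.96 = 231.96 → 232
  B: 200 + 0.28×(255−200) = 200 + 15.4 = 215.4 → 215
  → #D2E8D7
20% tone:
  R: 193 − 13 = 180 → 180
  G: 223 + 0.2×(128−223) = 223 − 19 = 204 → 204
  B: 200 + 0.2×(128−200) = 200 − 14.4 = 185.6 → 186
  → #B4CCBA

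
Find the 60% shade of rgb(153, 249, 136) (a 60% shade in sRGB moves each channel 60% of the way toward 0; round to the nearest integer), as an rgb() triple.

rgb(61, 100, 54)

Lerp each channel 60% toward 0:
  R: 153 + 0.6×(0−153) = 153 − 91.8 = 61.2 → 61
  G: 249 + 0.6×(0−249) = 249 − 149.4 = 99.6 → 100
  B: 136 + 0.6×(0−136) = 136 − 81.6 = 54.4 → 54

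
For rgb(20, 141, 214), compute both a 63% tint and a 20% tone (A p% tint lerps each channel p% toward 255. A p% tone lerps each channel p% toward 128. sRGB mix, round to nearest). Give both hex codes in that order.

#a8d5f0, #2a8ac5

63% tint:
  R: 20 + 148.05 = 168.05 → 168
  G: 141 + 0.63×(255−141) = 141 + 71.82 = 212.82 → 213
  B: 214 + 25.83 = 239.83 → 240
  → #a8d5f0
20% tone:
  R: 20 + 0.2×(128−20) = 20 + 21.6 = 41.6 → 42
  G: 141 − 2.6 = 138.4 → 138
  B: 214 + 0.2×(128−214) = 214 − 17.2 = 196.8 → 197
  → #2a8ac5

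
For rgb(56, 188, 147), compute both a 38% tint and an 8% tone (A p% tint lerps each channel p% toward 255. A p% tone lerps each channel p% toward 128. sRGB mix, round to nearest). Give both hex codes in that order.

38% tint:
  R: 56 + 0.38×(255−56) = 56 + 75.62 = 131.62 → 132
  G: 188 + 25.46 = 213.46 → 213
  B: 147 + 41.04 = 188.04 → 188
  → #84d5bc
8% tone:
  R: 56 + 0.08×(128−56) = 56 + 5.76 = 61.76 → 62
  G: 188 + 0.08×(128−188) = 188 − 4.8 = 183.2 → 183
  B: 147 − 1.52 = 145.48 → 145
  → #3eb791

#84d5bc, #3eb791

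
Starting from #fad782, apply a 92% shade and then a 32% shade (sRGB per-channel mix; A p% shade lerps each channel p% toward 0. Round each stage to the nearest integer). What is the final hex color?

#0e0c07

#fad782 is rgb(250, 215, 130).
A 92% shade moves each channel 92% toward 0:
  R: 250 − 230 = 20 → 20
  G: 215 + 0.92×(0−215) = 215 − 197.8 = 17.2 → 17
  B: 130 − 119.6 = 10.4 → 10
After the shade: rgb(20, 17, 10) = #14110a.
Lerp each channel 32% toward 0:
  R: 20 − 6.4 = 13.6 → 14
  G: 17 + 0.32×(0−17) = 17 − 5.44 = 11.56 → 12
  B: 10 + 0.32×(0−10) = 10 − 3.2 = 6.8 → 7
rgb(14, 12, 7) = #0e0c07.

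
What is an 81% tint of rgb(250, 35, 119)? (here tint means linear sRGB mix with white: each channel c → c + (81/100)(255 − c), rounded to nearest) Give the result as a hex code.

#FED5E5

An 81% tint moves each channel 81% toward 255:
  R: 250 + 0.81×(255−250) = 250 + 4.05 = 254.05 → 254
  G: 35 + 0.81×(255−35) = 35 + 178.2 = 213.2 → 213
  B: 119 + 0.81×(255−119) = 119 + 110.16 = 229.16 → 229
rgb(254, 213, 229) = #FED5E5.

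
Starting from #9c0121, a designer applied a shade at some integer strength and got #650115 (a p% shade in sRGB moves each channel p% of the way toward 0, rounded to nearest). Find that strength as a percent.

#9c0121 is rgb(156, 1, 33); #650115 is rgb(101, 1, 21).
On the R channel (widest range): 101 ≈ 156 + (p/100)(0 − 156), so p ≈ 100×(101 − 156)/(0 − 156) = -5500/-156 = 35.26.
p = 35 reproduces all three channels after rounding.

35%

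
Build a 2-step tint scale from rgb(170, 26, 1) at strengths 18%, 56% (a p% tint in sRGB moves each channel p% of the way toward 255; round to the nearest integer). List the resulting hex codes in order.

18%: (170 + 15.3 = 185.3→185, 26 + 41.22 = 67.22→67, 1 + 45.72 = 46.72→47) → #B9432F
56%: (170 + 47.6 = 217.6→218, 26 + 128.24 = 154.24→154, 1 + 142.24 = 143.24→143) → #DA9A8F

#B9432F, #DA9A8F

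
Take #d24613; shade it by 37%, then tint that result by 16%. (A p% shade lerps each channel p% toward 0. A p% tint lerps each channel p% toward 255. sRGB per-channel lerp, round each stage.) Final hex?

#984e33

#d24613 is rgb(210, 70, 19).
A 37% shade moves each channel 37% toward 0:
  R: 210 + 0.37×(0−210) = 210 − 77.7 = 132.3 → 132
  G: 70 + 0.37×(0−70) = 70 − 25.9 = 44.1 → 44
  B: 19 + 0.37×(0−19) = 19 − 7.03 = 11.97 → 12
After the shade: rgb(132, 44, 12) = #842c0c.
Per channel, c → c + 0.16(255 − c):
  R: 132 + 19.68 = 151.68 → 152
  G: 44 + 0.16×(255−44) = 44 + 33.76 = 77.76 → 78
  B: 12 + 0.16×(255−12) = 12 + 38.88 = 50.88 → 51
rgb(152, 78, 51) = #984e33.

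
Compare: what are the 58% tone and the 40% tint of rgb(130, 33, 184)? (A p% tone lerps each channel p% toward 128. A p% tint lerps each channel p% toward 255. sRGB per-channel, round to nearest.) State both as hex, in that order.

58% tone:
  R: 130 + 0.58×(128−130) = 130 − 1.16 = 128.84 → 129
  G: 33 + 0.58×(128−33) = 33 + 55.1 = 88.1 → 88
  B: 184 + 0.58×(128−184) = 184 − 32.48 = 151.52 → 152
  → #815898
40% tint:
  R: 130 + 0.4×(255−130) = 130 + 50 = 180 → 180
  G: 33 + 88.8 = 121.8 → 122
  B: 184 + 0.4×(255−184) = 184 + 28.4 = 212.4 → 212
  → #b47ad4

#815898, #b47ad4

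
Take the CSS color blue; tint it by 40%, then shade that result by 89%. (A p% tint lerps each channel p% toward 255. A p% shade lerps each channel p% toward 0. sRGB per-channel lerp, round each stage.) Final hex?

#0b0b1c

CSS blue is rgb(0, 0, 255).
Lerp each channel 40% toward 255:
  R: 0 + 0.4×(255−0) = 0 + 102 = 102 → 102
  G: 0 + 0.4×(255−0) = 0 + 102 = 102 → 102
  B: 255 + 0.4×(255−255) = 255 + 0 = 255 → 255
After the tint: rgb(102, 102, 255) = #6666ff.
An 89% shade moves each channel 89% toward 0:
  R: 102 − 90.78 = 11.22 → 11
  G: 102 + 0.89×(0−102) = 102 − 90.78 = 11.22 → 11
  B: 255 − 226.95 = 28.05 → 28
rgb(11, 11, 28) = #0b0b1c.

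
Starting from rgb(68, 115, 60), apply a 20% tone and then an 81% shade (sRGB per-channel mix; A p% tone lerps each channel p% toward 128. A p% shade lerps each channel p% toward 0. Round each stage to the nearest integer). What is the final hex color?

#0F160E

Per channel, c → c + 0.2(128 − c):
  R: 68 + 0.2×(128−68) = 68 + 12 = 80 → 80
  G: 115 + 0.2×(128−115) = 115 + 2.6 = 117.6 → 118
  B: 60 + 13.6 = 73.6 → 74
After the tone: rgb(80, 118, 74) = #50764A.
Per channel, c → c + 0.81(0 − c):
  R: 80 + 0.81×(0−80) = 80 − 64.8 = 15.2 → 15
  G: 118 + 0.81×(0−118) = 118 − 95.58 = 22.42 → 22
  B: 74 + 0.81×(0−74) = 74 − 59.94 = 14.06 → 14
rgb(15, 22, 14) = #0F160E.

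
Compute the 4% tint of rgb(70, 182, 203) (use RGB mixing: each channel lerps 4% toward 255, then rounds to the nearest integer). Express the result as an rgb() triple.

A 4% tint moves each channel 4% toward 255:
  R: 70 + 0.04×(255−70) = 70 + 7.4 = 77.4 → 77
  G: 182 + 0.04×(255−182) = 182 + 2.92 = 184.92 → 185
  B: 203 + 0.04×(255−203) = 203 + 2.08 = 205.08 → 205

rgb(77, 185, 205)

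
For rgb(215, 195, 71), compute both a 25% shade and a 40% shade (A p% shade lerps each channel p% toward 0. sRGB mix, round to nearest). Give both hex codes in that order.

#a19235, #81752b

25% shade:
  R: 215 + 0.25×(0−215) = 215 − 53.75 = 161.25 → 161
  G: 195 − 48.75 = 146.25 → 146
  B: 71 + 0.25×(0−71) = 71 − 17.75 = 53.25 → 53
  → #a19235
40% shade:
  R: 215 + 0.4×(0−215) = 215 − 86 = 129 → 129
  G: 195 + 0.4×(0−195) = 195 − 78 = 117 → 117
  B: 71 − 28.4 = 42.6 → 43
  → #81752b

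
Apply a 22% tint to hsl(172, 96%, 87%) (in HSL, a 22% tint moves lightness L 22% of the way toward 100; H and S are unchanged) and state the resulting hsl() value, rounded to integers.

L moves 22% from 87 toward 100: 87 + 2.86 = 89.86 → 90.
H and S are unchanged.

hsl(172, 96%, 90%)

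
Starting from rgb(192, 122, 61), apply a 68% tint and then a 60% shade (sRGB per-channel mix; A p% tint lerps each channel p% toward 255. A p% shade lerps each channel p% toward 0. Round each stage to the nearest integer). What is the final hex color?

Per channel, c → c + 0.68(255 − c):
  R: 192 + 0.68×(255−192) = 192 + 42.84 = 234.84 → 235
  G: 122 + 90.44 = 212.44 → 212
  B: 61 + 0.68×(255−61) = 61 + 131.92 = 192.92 → 193
After the tint: rgb(235, 212, 193) = #EBD4C1.
Per channel, c → c + 0.6(0 − c):
  R: 235 + 0.6×(0−235) = 235 − 141 = 94 → 94
  G: 212 + 0.6×(0−212) = 212 − 127.2 = 84.8 → 85
  B: 193 − 115.8 = 77.2 → 77
rgb(94, 85, 77) = #5E554D.

#5E554D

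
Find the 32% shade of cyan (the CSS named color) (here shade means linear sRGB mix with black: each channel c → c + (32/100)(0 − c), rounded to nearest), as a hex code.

CSS cyan is rgb(0, 255, 255).
Lerp each channel 32% toward 0:
  R: 0 + 0.32×(0−0) = 0 + 0 = 0 → 0
  G: 255 + 0.32×(0−255) = 255 − 81.6 = 173.4 → 173
  B: 255 − 81.6 = 173.4 → 173
rgb(0, 173, 173) = #00ADAD.

#00ADAD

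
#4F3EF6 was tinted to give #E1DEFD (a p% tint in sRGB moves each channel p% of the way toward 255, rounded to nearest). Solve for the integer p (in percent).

83%

#4F3EF6 is rgb(79, 62, 246); #E1DEFD is rgb(225, 222, 253).
On the G channel (widest range): 222 ≈ 62 + (p/100)(255 − 62), so p ≈ 100×(222 − 62)/(255 − 62) = 16000/193 = 82.90.
p = 83 reproduces all three channels after rounding.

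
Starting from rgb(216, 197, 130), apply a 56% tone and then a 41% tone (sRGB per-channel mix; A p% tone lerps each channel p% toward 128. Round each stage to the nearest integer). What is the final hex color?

Lerp each channel 56% toward 128:
  R: 216 + 0.56×(128−216) = 216 − 49.28 = 166.72 → 167
  G: 197 + 0.56×(128−197) = 197 − 38.64 = 158.36 → 158
  B: 130 − 1.12 = 128.88 → 129
After the tone: rgb(167, 158, 129) = #A79E81.
Per channel, c → c + 0.41(128 − c):
  R: 167 + 0.41×(128−167) = 167 − 15.99 = 151.01 → 151
  G: 158 − 12.3 = 145.7 → 146
  B: 129 + 0.41×(128−129) = 129 − 0.41 = 128.59 → 129
rgb(151, 146, 129) = #979281.

#979281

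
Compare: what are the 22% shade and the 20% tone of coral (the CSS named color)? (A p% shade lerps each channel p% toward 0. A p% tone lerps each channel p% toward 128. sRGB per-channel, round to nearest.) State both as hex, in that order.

#C7633E, #E67F5A

CSS coral is rgb(255, 127, 80).
22% shade:
  R: 255 + 0.22×(0−255) = 255 − 56.1 = 198.9 → 199
  G: 127 − 27.94 = 99.06 → 99
  B: 80 + 0.22×(0−80) = 80 − 17.6 = 62.4 → 62
  → #C7633E
20% tone:
  R: 255 − 25.4 = 229.6 → 230
  G: 127 + 0.2×(128−127) = 127 + 0.2 = 127.2 → 127
  B: 80 + 0.2×(128−80) = 80 + 9.6 = 89.6 → 90
  → #E67F5A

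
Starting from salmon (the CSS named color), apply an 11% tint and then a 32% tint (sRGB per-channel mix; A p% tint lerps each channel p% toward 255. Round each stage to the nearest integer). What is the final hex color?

CSS salmon is rgb(250, 128, 114).
Per channel, c → c + 0.11(255 − c):
  R: 250 + 0.55 = 250.55 → 251
  G: 128 + 13.97 = 141.97 → 142
  B: 114 + 0.11×(255−114) = 114 + 15.51 = 129.51 → 130
After the tint: rgb(251, 142, 130) = #fb8e82.
Lerp each channel 32% toward 255:
  R: 251 + 0.32×(255−251) = 251 + 1.28 = 252.28 → 252
  G: 142 + 36.16 = 178.16 → 178
  B: 130 + 0.32×(255−130) = 130 + 40 = 170 → 170
rgb(252, 178, 170) = #fcb2aa.

#fcb2aa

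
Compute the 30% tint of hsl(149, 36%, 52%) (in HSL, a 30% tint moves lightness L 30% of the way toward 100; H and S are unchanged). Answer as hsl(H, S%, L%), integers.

L moves 30% from 52 toward 100: 52 + 14.4 = 66.4 → 66.
H and S are unchanged.

hsl(149, 36%, 66%)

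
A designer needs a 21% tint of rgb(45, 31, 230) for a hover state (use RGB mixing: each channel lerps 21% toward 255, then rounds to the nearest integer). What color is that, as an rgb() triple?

rgb(89, 78, 235)

A 21% tint moves each channel 21% toward 255:
  R: 45 + 44.1 = 89.1 → 89
  G: 31 + 0.21×(255−31) = 31 + 47.04 = 78.04 → 78
  B: 230 + 0.21×(255−230) = 230 + 5.25 = 235.25 → 235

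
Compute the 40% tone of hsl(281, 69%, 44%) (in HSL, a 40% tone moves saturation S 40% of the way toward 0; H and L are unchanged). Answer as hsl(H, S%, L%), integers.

hsl(281, 41%, 44%)

S moves 40% from 69 toward 0: 69 − 27.6 = 41.4 → 41.
H and L are unchanged.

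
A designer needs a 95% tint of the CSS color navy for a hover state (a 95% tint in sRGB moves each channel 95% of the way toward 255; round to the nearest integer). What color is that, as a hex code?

#F2F2F9

CSS navy is rgb(0, 0, 128).
Per channel, c → c + 0.95(255 − c):
  R: 0 + 242.25 = 242.25 → 242
  G: 0 + 242.25 = 242.25 → 242
  B: 128 + 120.65 = 248.65 → 249
rgb(242, 242, 249) = #F2F2F9.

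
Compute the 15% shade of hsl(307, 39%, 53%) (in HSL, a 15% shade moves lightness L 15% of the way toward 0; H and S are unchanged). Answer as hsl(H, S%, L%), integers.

L moves 15% from 53 toward 0: 53 − 7.95 = 45.05 → 45.
H and S are unchanged.

hsl(307, 39%, 45%)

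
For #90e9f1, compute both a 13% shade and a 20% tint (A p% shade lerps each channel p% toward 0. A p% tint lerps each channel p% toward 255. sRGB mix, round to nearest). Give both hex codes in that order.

#7dcbd2, #a6edf4

#90e9f1 is rgb(144, 233, 241).
13% shade:
  R: 144 + 0.13×(0−144) = 144 − 18.72 = 125.28 → 125
  G: 233 + 0.13×(0−233) = 233 − 30.29 = 202.71 → 203
  B: 241 + 0.13×(0−241) = 241 − 31.33 = 209.67 → 210
  → #7dcbd2
20% tint:
  R: 144 + 0.2×(255−144) = 144 + 22.2 = 166.2 → 166
  G: 233 + 0.2×(255−233) = 233 + 4.4 = 237.4 → 237
  B: 241 + 2.8 = 243.8 → 244
  → #a6edf4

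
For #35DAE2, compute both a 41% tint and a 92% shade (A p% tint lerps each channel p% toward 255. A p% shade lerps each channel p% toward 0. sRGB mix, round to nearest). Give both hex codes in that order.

#88E9EE, #041112

#35DAE2 is rgb(53, 218, 226).
41% tint:
  R: 53 + 82.82 = 135.82 → 136
  G: 218 + 0.41×(255−218) = 218 + 15.17 = 233.17 → 233
  B: 226 + 11.89 = 237.89 → 238
  → #88E9EE
92% shade:
  R: 53 + 0.92×(0−53) = 53 − 48.76 = 4.24 → 4
  G: 218 + 0.92×(0−218) = 218 − 200.56 = 17.44 → 17
  B: 226 + 0.92×(0−226) = 226 − 207.92 = 18.08 → 18
  → #041112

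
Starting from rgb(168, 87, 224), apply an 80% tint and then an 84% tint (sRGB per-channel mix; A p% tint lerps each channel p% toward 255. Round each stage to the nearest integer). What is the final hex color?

#FCFAFE

Per channel, c → c + 0.8(255 − c):
  R: 168 + 69.6 = 237.6 → 238
  G: 87 + 134.4 = 221.4 → 221
  B: 224 + 24.8 = 248.8 → 249
After the tint: rgb(238, 221, 249) = #EEDDF9.
Per channel, c → c + 0.84(255 − c):
  R: 238 + 14.28 = 252.28 → 252
  G: 221 + 0.84×(255−221) = 221 + 28.56 = 249.56 → 250
  B: 249 + 5.04 = 254.04 → 254
rgb(252, 250, 254) = #FCFAFE.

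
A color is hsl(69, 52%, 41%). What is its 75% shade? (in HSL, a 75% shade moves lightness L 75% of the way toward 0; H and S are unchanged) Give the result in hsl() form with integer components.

L moves 75% from 41 toward 0: 41 − 30.75 = 10.25 → 10.
H and S are unchanged.

hsl(69, 52%, 10%)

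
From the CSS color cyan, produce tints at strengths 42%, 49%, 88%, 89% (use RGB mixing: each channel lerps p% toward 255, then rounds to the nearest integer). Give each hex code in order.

#6bffff, #7dffff, #e0ffff, #e3ffff

CSS cyan is rgb(0, 255, 255).
42%: (0 + 107.1 = 107.1→107, 255→255, 255→255) → #6bffff
49%: (0 + 124.95 = 124.95→125, 255→255, 255→255) → #7dffff
88%: (0 + 224.4 = 224.4→224, 255→255, 255→255) → #e0ffff
89%: (0 + 226.95 = 226.95→227, 255→255, 255→255) → #e3ffff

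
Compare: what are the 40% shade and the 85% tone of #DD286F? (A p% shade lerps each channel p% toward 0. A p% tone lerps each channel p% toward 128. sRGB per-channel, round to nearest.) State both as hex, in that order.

#851843, #8E737D

#DD286F is rgb(221, 40, 111).
40% shade:
  R: 221 + 0.4×(0−221) = 221 − 88.4 = 132.6 → 133
  G: 40 + 0.4×(0−40) = 40 − 16 = 24 → 24
  B: 111 + 0.4×(0−111) = 111 − 44.4 = 66.6 → 67
  → #851843
85% tone:
  R: 221 + 0.85×(128−221) = 221 − 79.05 = 141.95 → 142
  G: 40 + 74.8 = 114.8 → 115
  B: 111 + 0.85×(128−111) = 111 + 14.45 = 125.45 → 125
  → #8E737D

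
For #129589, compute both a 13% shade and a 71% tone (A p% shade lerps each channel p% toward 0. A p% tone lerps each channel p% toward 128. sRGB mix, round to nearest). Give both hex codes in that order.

#108277, #608683

#129589 is rgb(18, 149, 137).
13% shade:
  R: 18 + 0.13×(0−18) = 18 − 2.34 = 15.66 → 16
  G: 149 + 0.13×(0−149) = 149 − 19.37 = 129.63 → 130
  B: 137 + 0.13×(0−137) = 137 − 17.81 = 119.19 → 119
  → #108277
71% tone:
  R: 18 + 78.1 = 96.1 → 96
  G: 149 + 0.71×(128−149) = 149 − 14.91 = 134.09 → 134
  B: 137 − 6.39 = 130.61 → 131
  → #608683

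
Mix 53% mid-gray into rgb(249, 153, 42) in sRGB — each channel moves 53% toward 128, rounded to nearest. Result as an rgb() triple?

Per channel, c → c + 0.53(128 − c):
  R: 249 + 0.53×(128−249) = 249 − 64.13 = 184.87 → 185
  G: 153 + 0.53×(128−153) = 153 − 13.25 = 139.75 → 140
  B: 42 + 45.58 = 87.58 → 88

rgb(185, 140, 88)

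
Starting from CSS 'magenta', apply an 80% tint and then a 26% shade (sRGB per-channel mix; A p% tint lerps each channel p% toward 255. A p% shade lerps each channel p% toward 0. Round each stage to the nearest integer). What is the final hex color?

CSS magenta is rgb(255, 0, 255).
Per channel, c → c + 0.8(255 − c):
  R: 255 + 0.8×(255−255) = 255 + 0 = 255 → 255
  G: 0 + 0.8×(255−0) = 0 + 204 = 204 → 204
  B: 255 + 0.8×(255−255) = 255 + 0 = 255 → 255
After the tint: rgb(255, 204, 255) = #FFCCFF.
Per channel, c → c + 0.26(0 − c):
  R: 255 + 0.26×(0−255) = 255 − 66.3 = 188.7 → 189
  G: 204 + 0.26×(0−204) = 204 − 53.04 = 150.96 → 151
  B: 255 + 0.26×(0−255) = 255 − 66.3 = 188.7 → 189
rgb(189, 151, 189) = #BD97BD.

#BD97BD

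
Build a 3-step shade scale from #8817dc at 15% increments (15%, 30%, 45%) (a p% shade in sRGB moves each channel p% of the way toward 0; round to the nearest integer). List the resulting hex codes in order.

#8817dc is rgb(136, 23, 220).
15%: (136 − 20.4 = 115.6→116, 23 − 3.45 = 19.55→20, 220 − 33 = 187→187) → #7414bb
30%: (136 − 40.8 = 95.2→95, 23 − 6.9 = 16.1→16, 220 − 66 = 154→154) → #5f109a
45%: (136 − 61.2 = 74.8→75, 23 − 10.35 = 12.65→13, 220 − 99 = 121→121) → #4b0d79

#7414bb, #5f109a, #4b0d79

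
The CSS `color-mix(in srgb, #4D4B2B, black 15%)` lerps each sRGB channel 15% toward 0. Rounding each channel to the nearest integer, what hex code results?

#4D4B2B is rgb(77, 75, 43).
Per channel, c → c + 0.15(0 − c):
  R: 77 + 0.15×(0−77) = 77 − 11.55 = 65.45 → 65
  G: 75 + 0.15×(0−75) = 75 − 11.25 = 63.75 → 64
  B: 43 − 6.45 = 36.55 → 37
rgb(65, 64, 37) = #414025.

#414025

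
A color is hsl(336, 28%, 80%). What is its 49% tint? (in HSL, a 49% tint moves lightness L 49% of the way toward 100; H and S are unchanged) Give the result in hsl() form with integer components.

hsl(336, 28%, 90%)

L moves 49% from 80 toward 100: 80 + 9.8 = 89.8 → 90.
H and S are unchanged.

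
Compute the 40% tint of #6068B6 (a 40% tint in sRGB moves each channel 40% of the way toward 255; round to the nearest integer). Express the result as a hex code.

#6068B6 is rgb(96, 104, 182).
A 40% tint moves each channel 40% toward 255:
  R: 96 + 0.4×(255−96) = 96 + 63.6 = 159.6 → 160
  G: 104 + 0.4×(255−104) = 104 + 60.4 = 164.4 → 164
  B: 182 + 29.2 = 211.2 → 211
rgb(160, 164, 211) = #A0A4D3.

#A0A4D3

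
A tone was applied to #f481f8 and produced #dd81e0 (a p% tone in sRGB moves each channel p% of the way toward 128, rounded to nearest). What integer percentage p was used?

#f481f8 is rgb(244, 129, 248); #dd81e0 is rgb(221, 129, 224).
On the B channel (widest range): 224 ≈ 248 + (p/100)(128 − 248), so p ≈ 100×(224 − 248)/(128 − 248) = -2400/-120 = 20.00.
p = 20 reproduces all three channels after rounding.

20%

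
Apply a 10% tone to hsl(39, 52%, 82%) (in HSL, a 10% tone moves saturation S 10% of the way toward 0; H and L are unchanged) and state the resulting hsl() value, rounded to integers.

S moves 10% from 52 toward 0: 52 − 5.2 = 46.8 → 47.
H and L are unchanged.

hsl(39, 47%, 82%)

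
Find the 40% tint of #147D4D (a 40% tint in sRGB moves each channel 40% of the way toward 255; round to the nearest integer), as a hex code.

#72B194

#147D4D is rgb(20, 125, 77).
Per channel, c → c + 0.4(255 − c):
  R: 20 + 94 = 114 → 114
  G: 125 + 0.4×(255−125) = 125 + 52 = 177 → 177
  B: 77 + 71.2 = 148.2 → 148
rgb(114, 177, 148) = #72B194.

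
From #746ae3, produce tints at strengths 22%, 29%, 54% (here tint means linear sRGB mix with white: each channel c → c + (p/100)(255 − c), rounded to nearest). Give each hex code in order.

#746ae3 is rgb(116, 106, 227).
22%: (116 + 30.58 = 146.58→147, 106 + 32.78 = 138.78→139, 227 + 6.16 = 233.16→233) → #938be9
29%: (116 + 40.31 = 156.31→156, 106 + 43.21 = 149.21→149, 227 + 8.12 = 235.12→235) → #9c95eb
54%: (116 + 75.06 = 191.06→191, 106 + 80.46 = 186.46→186, 227 + 15.12 = 242.12→242) → #bfbaf2

#938be9, #9c95eb, #bfbaf2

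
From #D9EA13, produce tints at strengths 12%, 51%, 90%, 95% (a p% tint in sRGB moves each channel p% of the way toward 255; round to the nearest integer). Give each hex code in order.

#D9EA13 is rgb(217, 234, 19).
12%: (217 + 4.56 = 221.56→222, 234 + 2.52 = 236.52→237, 19 + 28.32 = 47.32→47) → #DEED2F
51%: (217 + 19.38 = 236.38→236, 234 + 10.71 = 244.71→245, 19 + 120.36 = 139.36→139) → #ECF58B
90%: (217 + 34.2 = 251.2→251, 234 + 18.9 = 252.9→253, 19 + 212.4 = 231.4→231) → #FBFDE7
95%: (217 + 36.1 = 253.1→253, 234 + 19.95 = 253.95→254, 19 + 224.2 = 243.2→243) → #FDFEF3

#DEED2F, #ECF58B, #FBFDE7, #FDFEF3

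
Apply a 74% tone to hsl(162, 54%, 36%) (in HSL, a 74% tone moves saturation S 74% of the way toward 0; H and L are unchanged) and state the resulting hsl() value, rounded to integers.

S moves 74% from 54 toward 0: 54 − 39.96 = 14.04 → 14.
H and L are unchanged.

hsl(162, 14%, 36%)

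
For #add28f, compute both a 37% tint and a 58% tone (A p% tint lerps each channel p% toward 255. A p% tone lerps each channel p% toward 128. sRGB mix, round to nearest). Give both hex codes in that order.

#cbe3b8, #93a286

#add28f is rgb(173, 210, 143).
37% tint:
  R: 173 + 0.37×(255−173) = 173 + 30.34 = 203.34 → 203
  G: 210 + 0.37×(255−210) = 210 + 16.65 = 226.65 → 227
  B: 143 + 41.44 = 184.44 → 184
  → #cbe3b8
58% tone:
  R: 173 + 0.58×(128−173) = 173 − 26.1 = 146.9 → 147
  G: 210 + 0.58×(128−210) = 210 − 47.56 = 162.44 → 162
  B: 143 + 0.58×(128−143) = 143 − 8.7 = 134.3 → 134
  → #93a286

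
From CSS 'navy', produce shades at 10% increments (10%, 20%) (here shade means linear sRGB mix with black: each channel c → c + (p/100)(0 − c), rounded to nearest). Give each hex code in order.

CSS navy is rgb(0, 0, 128).
10%: (0→0, 0→0, 128 − 12.8 = 115.2→115) → #000073
20%: (0→0, 0→0, 128 − 25.6 = 102.4→102) → #000066

#000073, #000066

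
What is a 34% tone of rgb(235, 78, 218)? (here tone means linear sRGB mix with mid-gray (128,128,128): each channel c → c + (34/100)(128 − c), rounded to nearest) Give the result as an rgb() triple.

rgb(199, 95, 187)

Per channel, c → c + 0.34(128 − c):
  R: 235 − 36.38 = 198.62 → 199
  G: 78 + 0.34×(128−78) = 78 + 17 = 95 → 95
  B: 218 + 0.34×(128−218) = 218 − 30.6 = 187.4 → 187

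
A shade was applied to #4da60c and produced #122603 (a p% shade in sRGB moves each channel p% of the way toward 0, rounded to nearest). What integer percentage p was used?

#4da60c is rgb(77, 166, 12); #122603 is rgb(18, 38, 3).
On the G channel (widest range): 38 ≈ 166 + (p/100)(0 − 166), so p ≈ 100×(38 − 166)/(0 − 166) = -12800/-166 = 77.11.
p = 77 reproduces all three channels after rounding.

77%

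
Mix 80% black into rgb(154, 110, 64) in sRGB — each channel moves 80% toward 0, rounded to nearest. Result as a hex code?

Lerp each channel 80% toward 0:
  R: 154 + 0.8×(0−154) = 154 − 123.2 = 30.8 → 31
  G: 110 + 0.8×(0−110) = 110 − 88 = 22 → 22
  B: 64 − 51.2 = 12.8 → 13
rgb(31, 22, 13) = #1f160d.

#1f160d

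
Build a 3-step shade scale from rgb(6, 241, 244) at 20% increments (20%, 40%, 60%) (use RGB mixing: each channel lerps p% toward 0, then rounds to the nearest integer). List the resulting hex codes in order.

20%: (6 − 1.2 = 4.8→5, 241 − 48.2 = 192.8→193, 244 − 48.8 = 195.2→195) → #05C1C3
40%: (6 − 2.4 = 3.6→4, 241 − 96.4 = 144.6→145, 244 − 97.6 = 146.4→146) → #049192
60%: (6 − 3.6 = 2.4→2, 241 − 144.6 = 96.4→96, 244 − 146.4 = 97.6→98) → #026062

#05C1C3, #049192, #026062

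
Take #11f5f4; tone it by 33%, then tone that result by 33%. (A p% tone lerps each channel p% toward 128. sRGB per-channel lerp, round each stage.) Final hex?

#4eb4b4

#11f5f4 is rgb(17, 245, 244).
Per channel, c → c + 0.33(128 − c):
  R: 17 + 36.63 = 53.63 → 54
  G: 245 + 0.33×(128−245) = 245 − 38.61 = 206.39 → 206
  B: 244 + 0.33×(128−244) = 244 − 38.28 = 205.72 → 206
After the tone: rgb(54, 206, 206) = #36cece.
Lerp each channel 33% toward 128:
  R: 54 + 0.33×(128−54) = 54 + 24.42 = 78.42 → 78
  G: 206 − 25.74 = 180.26 → 180
  B: 206 + 0.33×(128−206) = 206 − 25.74 = 180.26 → 180
rgb(78, 180, 180) = #4eb4b4.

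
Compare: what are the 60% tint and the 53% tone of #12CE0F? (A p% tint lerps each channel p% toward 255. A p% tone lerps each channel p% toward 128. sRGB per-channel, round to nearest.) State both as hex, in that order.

#12CE0F is rgb(18, 206, 15).
60% tint:
  R: 18 + 142.2 = 160.2 → 160
  G: 206 + 0.6×(255−206) = 206 + 29.4 = 235.4 → 235
  B: 15 + 0.6×(255−15) = 15 + 144 = 159 → 159
  → #A0EB9F
53% tone:
  R: 18 + 58.3 = 76.3 → 76
  G: 206 + 0.53×(128−206) = 206 − 41.34 = 164.66 → 165
  B: 15 + 0.53×(128−15) = 15 + 59.89 = 74.89 → 75
  → #4CA54B

#A0EB9F, #4CA54B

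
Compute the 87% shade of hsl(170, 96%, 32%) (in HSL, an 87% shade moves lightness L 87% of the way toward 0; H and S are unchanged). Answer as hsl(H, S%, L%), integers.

L moves 87% from 32 toward 0: 32 − 27.84 = 4.16 → 4.
H and S are unchanged.

hsl(170, 96%, 4%)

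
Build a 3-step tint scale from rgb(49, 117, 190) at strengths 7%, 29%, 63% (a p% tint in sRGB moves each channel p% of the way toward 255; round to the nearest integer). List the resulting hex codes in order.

#3F7FC3, #6D9DD1, #B3CCE7

7%: (49 + 14.42 = 63.42→63, 117 + 9.66 = 126.66→127, 190 + 4.55 = 194.55→195) → #3F7FC3
29%: (49 + 59.74 = 108.74→109, 117 + 40.02 = 157.02→157, 190 + 18.85 = 208.85→209) → #6D9DD1
63%: (49 + 129.78 = 178.78→179, 117 + 86.94 = 203.94→204, 190 + 40.95 = 230.95→231) → #B3CCE7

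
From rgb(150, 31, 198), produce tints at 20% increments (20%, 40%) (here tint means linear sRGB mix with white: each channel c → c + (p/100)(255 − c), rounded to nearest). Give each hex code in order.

#ab4cd1, #c079dd

20%: (150 + 21 = 171→171, 31 + 44.8 = 75.8→76, 198 + 11.4 = 209.4→209) → #ab4cd1
40%: (150 + 42 = 192→192, 31 + 89.6 = 120.6→121, 198 + 22.8 = 220.8→221) → #c079dd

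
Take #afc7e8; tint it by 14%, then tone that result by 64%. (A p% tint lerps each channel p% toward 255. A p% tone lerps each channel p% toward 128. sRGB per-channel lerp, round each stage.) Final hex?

#959ca7

#afc7e8 is rgb(175, 199, 232).
Per channel, c → c + 0.14(255 − c):
  R: 175 + 11.2 = 186.2 → 186
  G: 199 + 0.14×(255−199) = 199 + 7.84 = 206.84 → 207
  B: 232 + 0.14×(255−232) = 232 + 3.22 = 235.22 → 235
After the tint: rgb(186, 207, 235) = #bacfeb.
Per channel, c → c + 0.64(128 − c):
  R: 186 + 0.64×(128−186) = 186 − 37.12 = 148.88 → 149
  G: 207 + 0.64×(128−207) = 207 − 50.56 = 156.44 → 156
  B: 235 + 0.64×(128−235) = 235 − 68.48 = 166.52 → 167
rgb(149, 156, 167) = #959ca7.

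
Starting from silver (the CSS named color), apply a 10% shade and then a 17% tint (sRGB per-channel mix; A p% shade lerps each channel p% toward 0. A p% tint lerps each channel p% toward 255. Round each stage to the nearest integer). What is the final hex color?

#bbbbbb

CSS silver is rgb(192, 192, 192).
A 10% shade moves each channel 10% toward 0:
  R: 192 − 19.2 = 172.8 → 173
  G: 192 + 0.1×(0−192) = 192 − 19.2 = 172.8 → 173
  B: 192 + 0.1×(0−192) = 192 − 19.2 = 172.8 → 173
After the shade: rgb(173, 173, 173) = #adadad.
Per channel, c → c + 0.17(255 − c):
  R: 173 + 0.17×(255−173) = 173 + 13.94 = 186.94 → 187
  G: 173 + 0.17×(255−173) = 173 + 13.94 = 186.94 → 187
  B: 173 + 0.17×(255−173) = 173 + 13.94 = 186.94 → 187
rgb(187, 187, 187) = #bbbbbb.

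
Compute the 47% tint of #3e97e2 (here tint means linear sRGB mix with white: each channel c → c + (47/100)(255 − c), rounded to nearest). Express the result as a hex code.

#3e97e2 is rgb(62, 151, 226).
Lerp each channel 47% toward 255:
  R: 62 + 0.47×(255−62) = 62 + 90.71 = 152.71 → 153
  G: 151 + 0.47×(255−151) = 151 + 48.88 = 199.88 → 200
  B: 226 + 0.47×(255−226) = 226 + 13.63 = 239.63 → 240
rgb(153, 200, 240) = #99c8f0.

#99c8f0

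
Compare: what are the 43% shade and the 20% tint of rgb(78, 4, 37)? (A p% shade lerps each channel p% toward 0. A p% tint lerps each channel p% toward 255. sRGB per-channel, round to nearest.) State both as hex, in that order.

43% shade:
  R: 78 + 0.43×(0−78) = 78 − 33.54 = 44.46 → 44
  G: 4 + 0.43×(0−4) = 4 − 1.72 = 2.28 → 2
  B: 37 − 15.91 = 21.09 → 21
  → #2C0215
20% tint:
  R: 78 + 35.4 = 113.4 → 113
  G: 4 + 0.2×(255−4) = 4 + 50.2 = 54.2 → 54
  B: 37 + 0.2×(255−37) = 37 + 43.6 = 80.6 → 81
  → #713651

#2C0215, #713651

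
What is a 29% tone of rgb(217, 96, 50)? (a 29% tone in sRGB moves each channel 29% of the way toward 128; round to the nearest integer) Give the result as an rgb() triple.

rgb(191, 105, 73)

Per channel, c → c + 0.29(128 − c):
  R: 217 + 0.29×(128−217) = 217 − 25.81 = 191.19 → 191
  G: 96 + 9.28 = 105.28 → 105
  B: 50 + 22.62 = 72.62 → 73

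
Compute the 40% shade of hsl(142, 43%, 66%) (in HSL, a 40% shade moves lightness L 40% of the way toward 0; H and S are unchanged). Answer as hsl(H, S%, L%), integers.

hsl(142, 43%, 40%)

L moves 40% from 66 toward 0: 66 − 26.4 = 39.6 → 40.
H and S are unchanged.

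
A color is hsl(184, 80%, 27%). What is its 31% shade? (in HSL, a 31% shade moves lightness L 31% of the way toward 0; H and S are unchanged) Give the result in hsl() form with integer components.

L moves 31% from 27 toward 0: 27 − 8.37 = 18.63 → 19.
H and S are unchanged.

hsl(184, 80%, 19%)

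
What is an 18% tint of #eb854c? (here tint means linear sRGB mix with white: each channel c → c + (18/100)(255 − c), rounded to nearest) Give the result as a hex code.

#eb854c is rgb(235, 133, 76).
An 18% tint moves each channel 18% toward 255:
  R: 235 + 0.18×(255−235) = 235 + 3.6 = 238.6 → 239
  G: 133 + 21.96 = 154.96 → 155
  B: 76 + 0.18×(255−76) = 76 + 32.22 = 108.22 → 108
rgb(239, 155, 108) = #ef9b6c.

#ef9b6c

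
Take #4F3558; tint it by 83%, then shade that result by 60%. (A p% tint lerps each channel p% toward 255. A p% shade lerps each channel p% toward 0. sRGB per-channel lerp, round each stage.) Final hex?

#5A585B

#4F3558 is rgb(79, 53, 88).
Per channel, c → c + 0.83(255 − c):
  R: 79 + 146.08 = 225.08 → 225
  G: 53 + 167.66 = 220.66 → 221
  B: 88 + 0.83×(255−88) = 88 + 138.61 = 226.61 → 227
After the tint: rgb(225, 221, 227) = #E1DDE3.
Per channel, c → c + 0.6(0 − c):
  R: 225 − 135 = 90 → 90
  G: 221 − 132.6 = 88.4 → 88
  B: 227 − 136.2 = 90.8 → 91
rgb(90, 88, 91) = #5A585B.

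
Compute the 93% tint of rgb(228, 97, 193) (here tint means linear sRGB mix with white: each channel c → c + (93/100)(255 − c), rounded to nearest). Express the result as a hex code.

A 93% tint moves each channel 93% toward 255:
  R: 228 + 0.93×(255−228) = 228 + 25.11 = 253.11 → 253
  G: 97 + 0.93×(255−97) = 97 + 146.94 = 243.94 → 244
  B: 193 + 0.93×(255−193) = 193 + 57.66 = 250.66 → 251
rgb(253, 244, 251) = #FDF4FB.

#FDF4FB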